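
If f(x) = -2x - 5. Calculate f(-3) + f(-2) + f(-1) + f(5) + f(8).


-39


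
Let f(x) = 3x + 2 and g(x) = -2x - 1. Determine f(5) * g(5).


f(5) = 17
g(5) = -11
Product = -187

-187


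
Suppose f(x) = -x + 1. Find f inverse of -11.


Solve -x + 1 = -11
x = (-11 - 1) / (-1) = 12

12


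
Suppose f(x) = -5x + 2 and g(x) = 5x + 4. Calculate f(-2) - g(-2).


18


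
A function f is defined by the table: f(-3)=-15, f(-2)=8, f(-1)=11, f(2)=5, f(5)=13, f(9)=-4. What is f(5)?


Reading from the table at x = 5

13


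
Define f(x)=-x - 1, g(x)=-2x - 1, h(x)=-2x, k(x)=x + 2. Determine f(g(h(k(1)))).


k(1) = 3
h(3) = -6
g(-6) = 11
f(11) = -12

-12


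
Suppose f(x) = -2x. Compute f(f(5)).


f(5) = -10
f(-10) = 20

20


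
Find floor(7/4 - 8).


7/4 = 1.75
1.75 - 8 = -6.25
floor(-6.25) = -7

-7


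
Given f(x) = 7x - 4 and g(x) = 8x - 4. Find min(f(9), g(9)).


f(9) = 59
g(9) = 68
min = 59

59


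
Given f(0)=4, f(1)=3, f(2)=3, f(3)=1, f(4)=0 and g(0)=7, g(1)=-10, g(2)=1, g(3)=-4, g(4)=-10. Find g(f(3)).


f(3) = 1
g(1) = -10

-10


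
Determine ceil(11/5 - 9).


-6


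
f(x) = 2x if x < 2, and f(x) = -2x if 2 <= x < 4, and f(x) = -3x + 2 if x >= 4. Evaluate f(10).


10 satisfies x >= 4
f(10) = -28

-28


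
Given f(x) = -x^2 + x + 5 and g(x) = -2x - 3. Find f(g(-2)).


g(-2) = 1
f(1) = (-1)*(1)^2 + 1*(1) + 5 = 5

5


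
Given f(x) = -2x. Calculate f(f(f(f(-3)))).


f(-3) = 6
f(6) = -12
f(-12) = 24
f(24) = -48

-48


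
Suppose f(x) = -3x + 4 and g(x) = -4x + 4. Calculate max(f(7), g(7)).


f(7) = -17
g(7) = -24
max = -17

-17


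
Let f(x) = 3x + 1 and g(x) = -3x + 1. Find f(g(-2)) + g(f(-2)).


f(g(-2)) = 22
g(f(-2)) = 16
Sum = 38

38


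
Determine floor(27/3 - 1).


27/3 = 9
9 - 1 = 8
floor(8) = 8

8


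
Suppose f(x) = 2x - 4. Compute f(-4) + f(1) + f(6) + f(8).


f(-4) = -12
f(1) = -2
f(6) = 8
f(8) = 12
Sum = 6

6


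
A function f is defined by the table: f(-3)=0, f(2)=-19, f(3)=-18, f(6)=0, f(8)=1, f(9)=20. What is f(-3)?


0


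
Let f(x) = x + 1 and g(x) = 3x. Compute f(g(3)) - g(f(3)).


f(g(3)) = 10
g(f(3)) = 12
Difference = -2

-2


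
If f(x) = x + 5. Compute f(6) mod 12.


f(6) = 11
11 mod 12 = 11

11


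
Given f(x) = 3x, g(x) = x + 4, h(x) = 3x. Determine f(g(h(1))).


h(1) = 3
g(3) = 7
f(7) = 21

21


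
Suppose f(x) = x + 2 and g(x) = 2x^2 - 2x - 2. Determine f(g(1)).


g(1) = -2
f(-2) = 0

0


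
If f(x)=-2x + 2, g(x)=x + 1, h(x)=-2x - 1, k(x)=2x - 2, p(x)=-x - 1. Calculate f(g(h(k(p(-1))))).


p(-1) = 0
k(0) = -2
h(-2) = 3
g(3) = 4
f(4) = -6

-6


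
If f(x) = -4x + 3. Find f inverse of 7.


-1


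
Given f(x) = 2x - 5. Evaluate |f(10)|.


f(10) = 15
|15| = 15

15


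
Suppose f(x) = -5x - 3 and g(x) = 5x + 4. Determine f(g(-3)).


g(-3) = -11
f(-11) = 52

52


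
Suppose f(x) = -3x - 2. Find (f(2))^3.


f(2) = -8
(-8)^3 = -512

-512


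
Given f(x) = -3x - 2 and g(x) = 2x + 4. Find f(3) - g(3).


f(3) = -11
g(3) = 10
Difference = -21

-21


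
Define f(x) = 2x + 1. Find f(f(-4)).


f(-4) = -7
f(-7) = -13

-13


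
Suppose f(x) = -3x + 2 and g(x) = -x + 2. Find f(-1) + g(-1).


f(-1) = 5
g(-1) = 3
Sum = 8

8


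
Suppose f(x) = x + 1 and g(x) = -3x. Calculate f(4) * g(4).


f(4) = 5
g(4) = -12
Product = -60

-60


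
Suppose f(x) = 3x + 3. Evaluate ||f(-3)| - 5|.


f(-3) = -6
|-6| = 6
|6 - 5| = 1

1


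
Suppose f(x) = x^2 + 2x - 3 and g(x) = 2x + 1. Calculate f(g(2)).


g(2) = 5
f(5) = 1*(5)^2 + 2*(5) - 3 = 32

32


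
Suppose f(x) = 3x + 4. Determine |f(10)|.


f(10) = 34
|34| = 34

34


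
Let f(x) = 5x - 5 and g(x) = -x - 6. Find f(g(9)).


g(9) = -15
f(-15) = -80

-80


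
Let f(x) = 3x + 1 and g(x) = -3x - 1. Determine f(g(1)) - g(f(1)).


f(g(1)) = -11
g(f(1)) = -13
Difference = 2

2


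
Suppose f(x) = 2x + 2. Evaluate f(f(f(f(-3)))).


f(-3) = -4
f(-4) = -6
f(-6) = -10
f(-10) = -18

-18


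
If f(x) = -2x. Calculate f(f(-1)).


f(-1) = 2
f(2) = -4

-4


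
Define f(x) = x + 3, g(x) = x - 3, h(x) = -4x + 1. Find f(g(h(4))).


h(4) = -15
g(-15) = -18
f(-18) = -15

-15


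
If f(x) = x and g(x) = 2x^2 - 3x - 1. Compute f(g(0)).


g(0) = -1
f(-1) = -1

-1


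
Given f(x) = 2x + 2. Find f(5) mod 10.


f(5) = 12
12 mod 10 = 2

2


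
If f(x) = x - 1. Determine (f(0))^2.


f(0) = -1
(-1)^2 = 1

1


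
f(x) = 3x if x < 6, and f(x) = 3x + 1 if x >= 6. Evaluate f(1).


1 satisfies x < 6
f(1) = 3

3


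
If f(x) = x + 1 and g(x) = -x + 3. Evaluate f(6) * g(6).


f(6) = 7
g(6) = -3
Product = -21

-21


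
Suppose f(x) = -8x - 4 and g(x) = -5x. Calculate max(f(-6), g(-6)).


44


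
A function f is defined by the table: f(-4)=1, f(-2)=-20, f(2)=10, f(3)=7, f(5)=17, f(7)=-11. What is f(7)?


-11


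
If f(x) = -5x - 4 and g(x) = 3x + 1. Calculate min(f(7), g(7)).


f(7) = -39
g(7) = 22
min = -39

-39


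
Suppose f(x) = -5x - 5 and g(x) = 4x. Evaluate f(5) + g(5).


-10


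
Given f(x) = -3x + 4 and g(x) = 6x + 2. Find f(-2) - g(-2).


20


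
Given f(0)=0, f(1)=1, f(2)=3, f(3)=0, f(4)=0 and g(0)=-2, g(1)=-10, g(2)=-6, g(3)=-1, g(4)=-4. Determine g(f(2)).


-1


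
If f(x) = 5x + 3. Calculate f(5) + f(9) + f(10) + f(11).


187


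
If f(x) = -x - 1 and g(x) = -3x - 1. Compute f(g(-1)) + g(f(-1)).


f(g(-1)) = -3
g(f(-1)) = -1
Sum = -4

-4


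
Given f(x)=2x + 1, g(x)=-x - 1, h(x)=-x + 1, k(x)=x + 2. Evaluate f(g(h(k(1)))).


k(1) = 3
h(3) = -2
g(-2) = 1
f(1) = 3

3


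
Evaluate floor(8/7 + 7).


8/7 = 1.1429
1.1429 + 7 = 8.1429
floor(8.1429) = 8

8


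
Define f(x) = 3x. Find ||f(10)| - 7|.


f(10) = 30
|30| = 30
|30 - 7| = 23

23


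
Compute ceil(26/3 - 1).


26/3 = 8.6667
8.6667 - 1 = 7.6667
ceil(7.6667) = 8

8


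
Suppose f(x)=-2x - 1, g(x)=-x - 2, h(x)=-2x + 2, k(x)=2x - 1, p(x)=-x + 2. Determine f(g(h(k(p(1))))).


3


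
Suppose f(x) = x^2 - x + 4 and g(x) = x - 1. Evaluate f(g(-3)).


g(-3) = -4
f(-4) = 1*(-4)^2 - 1*(-4) + 4 = 24

24


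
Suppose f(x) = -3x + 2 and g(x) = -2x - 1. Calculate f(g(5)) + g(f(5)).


f(g(5)) = 35
g(f(5)) = 25
Sum = 60

60


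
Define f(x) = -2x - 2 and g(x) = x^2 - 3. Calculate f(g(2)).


-4


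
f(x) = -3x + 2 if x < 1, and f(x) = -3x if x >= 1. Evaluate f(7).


-21


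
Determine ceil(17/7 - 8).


17/7 = 2.4286
2.4286 - 8 = -5.5714
ceil(-5.5714) = -5

-5


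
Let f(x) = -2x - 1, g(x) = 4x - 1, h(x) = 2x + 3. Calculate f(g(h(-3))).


h(-3) = -3
g(-3) = -13
f(-13) = 25

25


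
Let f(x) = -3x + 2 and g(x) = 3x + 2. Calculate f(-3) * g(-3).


f(-3) = 11
g(-3) = -7
Product = -77

-77


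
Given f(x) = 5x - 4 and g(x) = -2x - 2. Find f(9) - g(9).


61


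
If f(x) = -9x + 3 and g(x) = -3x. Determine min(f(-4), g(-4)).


f(-4) = 39
g(-4) = 12
min = 12

12


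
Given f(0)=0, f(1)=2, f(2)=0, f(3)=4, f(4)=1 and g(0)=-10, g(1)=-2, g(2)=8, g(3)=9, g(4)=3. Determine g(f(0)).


f(0) = 0
g(0) = -10

-10


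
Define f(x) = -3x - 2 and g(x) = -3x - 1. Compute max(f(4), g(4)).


f(4) = -14
g(4) = -13
max = -13

-13


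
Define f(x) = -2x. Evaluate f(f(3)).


12


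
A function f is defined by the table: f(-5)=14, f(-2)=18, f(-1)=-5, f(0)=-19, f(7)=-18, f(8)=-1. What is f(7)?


Reading from the table at x = 7

-18


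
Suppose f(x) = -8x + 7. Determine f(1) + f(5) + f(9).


f(1) = -1
f(5) = -33
f(9) = -65
Sum = -99

-99


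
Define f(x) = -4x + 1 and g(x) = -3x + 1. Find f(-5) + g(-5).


f(-5) = 21
g(-5) = 16
Sum = 37

37


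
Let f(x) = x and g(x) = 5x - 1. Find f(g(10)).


49


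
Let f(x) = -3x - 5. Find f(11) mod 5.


f(11) = -38
-38 mod 5 = 2

2


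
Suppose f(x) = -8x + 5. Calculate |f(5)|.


f(5) = -35
|-35| = 35

35


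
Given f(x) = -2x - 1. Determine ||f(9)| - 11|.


f(9) = -19
|-19| = 19
|19 - 11| = 8

8


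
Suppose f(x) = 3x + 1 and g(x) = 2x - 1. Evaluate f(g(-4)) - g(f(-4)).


f(g(-4)) = -26
g(f(-4)) = -23
Difference = -3

-3


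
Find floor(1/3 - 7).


1/3 = 0.3333
0.3333 - 7 = -6.6667
floor(-6.6667) = -7

-7


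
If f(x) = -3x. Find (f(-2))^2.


f(-2) = 6
(6)^2 = 36

36


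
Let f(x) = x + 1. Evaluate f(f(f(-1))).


2


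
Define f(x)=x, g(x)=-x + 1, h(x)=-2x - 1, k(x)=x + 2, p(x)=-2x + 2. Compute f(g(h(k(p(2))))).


p(2) = -2
k(-2) = 0
h(0) = -1
g(-1) = 2
f(2) = 2

2


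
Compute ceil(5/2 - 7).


5/2 = 2.5
2.5 - 7 = -4.5
ceil(-4.5) = -4

-4


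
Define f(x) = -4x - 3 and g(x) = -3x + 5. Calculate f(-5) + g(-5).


37


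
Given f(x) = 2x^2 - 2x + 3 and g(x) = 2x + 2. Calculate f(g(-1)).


g(-1) = 0
f(0) = 2*(0)^2 - 2*(0) + 3 = 3

3


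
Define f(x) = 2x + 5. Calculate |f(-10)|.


f(-10) = -15
|-15| = 15

15


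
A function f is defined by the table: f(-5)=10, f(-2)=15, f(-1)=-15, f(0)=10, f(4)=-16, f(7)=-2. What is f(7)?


Reading from the table at x = 7

-2


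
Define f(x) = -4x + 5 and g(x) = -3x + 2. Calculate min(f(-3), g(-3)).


11


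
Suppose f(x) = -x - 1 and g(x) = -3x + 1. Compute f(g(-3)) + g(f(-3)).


-16


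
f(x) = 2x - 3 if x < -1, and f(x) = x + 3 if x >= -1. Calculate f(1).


1 satisfies x >= -1
f(1) = 4

4


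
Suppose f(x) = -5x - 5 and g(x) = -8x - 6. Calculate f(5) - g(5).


f(5) = -30
g(5) = -46
Difference = 16

16


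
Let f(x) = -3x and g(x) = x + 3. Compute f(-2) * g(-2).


f(-2) = 6
g(-2) = 1
Product = 6

6


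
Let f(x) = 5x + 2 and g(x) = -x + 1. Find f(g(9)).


g(9) = -8
f(-8) = -38

-38


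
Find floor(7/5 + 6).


7/5 = 1.4
1.4 + 6 = 7.4
floor(7.4) = 7

7


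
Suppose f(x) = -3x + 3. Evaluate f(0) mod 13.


3


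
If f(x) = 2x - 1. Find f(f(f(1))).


f(1) = 1
f(1) = 1
f(1) = 1

1


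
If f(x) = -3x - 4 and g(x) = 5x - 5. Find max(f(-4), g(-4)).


f(-4) = 8
g(-4) = -25
max = 8

8


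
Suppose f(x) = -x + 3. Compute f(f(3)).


3


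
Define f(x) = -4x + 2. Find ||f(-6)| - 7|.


f(-6) = 26
|26| = 26
|26 - 7| = 19

19


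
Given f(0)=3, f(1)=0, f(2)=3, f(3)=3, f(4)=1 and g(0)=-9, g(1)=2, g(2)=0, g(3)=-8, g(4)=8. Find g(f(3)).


f(3) = 3
g(3) = -8

-8


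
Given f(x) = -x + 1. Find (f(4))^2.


f(4) = -3
(-3)^2 = 9

9


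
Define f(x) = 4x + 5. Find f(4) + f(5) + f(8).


83


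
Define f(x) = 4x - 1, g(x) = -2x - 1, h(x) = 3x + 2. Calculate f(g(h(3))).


h(3) = 11
g(11) = -23
f(-23) = -93

-93


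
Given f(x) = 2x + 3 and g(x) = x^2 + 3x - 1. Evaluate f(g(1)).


g(1) = 3
f(3) = 9

9


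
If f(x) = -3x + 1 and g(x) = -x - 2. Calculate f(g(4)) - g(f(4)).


f(g(4)) = 19
g(f(4)) = 9
Difference = 10

10


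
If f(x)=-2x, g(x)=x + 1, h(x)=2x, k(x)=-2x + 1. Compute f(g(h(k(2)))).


k(2) = -3
h(-3) = -6
g(-6) = -5
f(-5) = 10

10


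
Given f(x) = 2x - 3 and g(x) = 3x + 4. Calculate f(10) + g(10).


f(10) = 17
g(10) = 34
Sum = 51

51


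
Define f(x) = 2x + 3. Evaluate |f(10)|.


23


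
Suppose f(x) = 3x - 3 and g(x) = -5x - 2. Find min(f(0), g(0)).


f(0) = -3
g(0) = -2
min = -3

-3


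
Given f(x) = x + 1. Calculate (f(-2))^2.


f(-2) = -1
(-1)^2 = 1

1


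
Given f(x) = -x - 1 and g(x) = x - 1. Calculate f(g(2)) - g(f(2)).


f(g(2)) = -2
g(f(2)) = -4
Difference = 2

2


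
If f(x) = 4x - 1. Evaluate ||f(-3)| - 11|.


2


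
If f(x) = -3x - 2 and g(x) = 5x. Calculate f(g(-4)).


g(-4) = -20
f(-20) = 58

58


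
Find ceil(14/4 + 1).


5


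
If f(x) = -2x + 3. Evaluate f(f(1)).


1


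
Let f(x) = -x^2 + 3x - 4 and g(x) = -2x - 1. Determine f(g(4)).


g(4) = -9
f(-9) = (-1)*(-9)^2 + 3*(-9) - 4 = -112

-112


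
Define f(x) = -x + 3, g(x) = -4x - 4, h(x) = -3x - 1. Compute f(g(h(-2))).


h(-2) = 5
g(5) = -24
f(-24) = 27

27


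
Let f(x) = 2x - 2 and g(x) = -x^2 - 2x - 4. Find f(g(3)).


g(3) = -19
f(-19) = -40

-40


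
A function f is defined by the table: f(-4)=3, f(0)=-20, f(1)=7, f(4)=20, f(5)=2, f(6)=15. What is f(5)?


2


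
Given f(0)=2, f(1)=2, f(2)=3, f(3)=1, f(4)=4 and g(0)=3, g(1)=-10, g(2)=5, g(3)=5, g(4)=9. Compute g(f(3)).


-10


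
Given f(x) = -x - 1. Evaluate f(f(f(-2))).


f(-2) = 1
f(1) = -2
f(-2) = 1

1


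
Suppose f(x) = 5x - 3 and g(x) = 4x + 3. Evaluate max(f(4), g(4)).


f(4) = 17
g(4) = 19
max = 19

19


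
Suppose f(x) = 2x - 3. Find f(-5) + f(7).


f(-5) = -13
f(7) = 11
Sum = -2

-2


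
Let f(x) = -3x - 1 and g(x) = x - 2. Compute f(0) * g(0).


f(0) = -1
g(0) = -2
Product = 2

2


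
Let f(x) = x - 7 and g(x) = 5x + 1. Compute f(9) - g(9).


f(9) = 2
g(9) = 46
Difference = -44

-44


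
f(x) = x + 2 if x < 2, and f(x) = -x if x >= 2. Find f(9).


9 satisfies x >= 2
f(9) = -9

-9


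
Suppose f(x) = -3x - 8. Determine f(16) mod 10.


4


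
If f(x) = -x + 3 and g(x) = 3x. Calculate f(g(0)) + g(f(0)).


f(g(0)) = 3
g(f(0)) = 9
Sum = 12

12


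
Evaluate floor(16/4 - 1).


16/4 = 4
4 - 1 = 3
floor(3) = 3

3


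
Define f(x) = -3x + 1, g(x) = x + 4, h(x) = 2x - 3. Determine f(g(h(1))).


-8


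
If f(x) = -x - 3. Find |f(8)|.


f(8) = -11
|-11| = 11

11


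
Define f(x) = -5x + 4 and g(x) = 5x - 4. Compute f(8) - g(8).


-72


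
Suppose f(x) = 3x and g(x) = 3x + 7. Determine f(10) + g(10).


f(10) = 30
g(10) = 37
Sum = 67

67


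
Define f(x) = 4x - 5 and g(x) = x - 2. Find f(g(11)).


g(11) = 9
f(9) = 31

31


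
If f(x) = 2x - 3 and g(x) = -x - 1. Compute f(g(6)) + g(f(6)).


f(g(6)) = -17
g(f(6)) = -10
Sum = -27

-27


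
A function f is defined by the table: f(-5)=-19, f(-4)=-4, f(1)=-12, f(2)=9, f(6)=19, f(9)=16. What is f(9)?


Reading from the table at x = 9

16


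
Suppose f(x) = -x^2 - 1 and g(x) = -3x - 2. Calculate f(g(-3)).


g(-3) = 7
f(7) = (-1)*(7)^2 - 1 = -50

-50


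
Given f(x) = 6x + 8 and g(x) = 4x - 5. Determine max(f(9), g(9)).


f(9) = 62
g(9) = 31
max = 62

62


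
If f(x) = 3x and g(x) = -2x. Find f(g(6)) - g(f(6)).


f(g(6)) = -36
g(f(6)) = -36
Difference = 0

0


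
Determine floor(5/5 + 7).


5/5 = 1
1 + 7 = 8
floor(8) = 8

8


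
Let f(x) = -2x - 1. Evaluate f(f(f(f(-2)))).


f(-2) = 3
f(3) = -7
f(-7) = 13
f(13) = -27

-27


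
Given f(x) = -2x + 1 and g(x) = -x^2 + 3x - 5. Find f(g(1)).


g(1) = -3
f(-3) = 7

7


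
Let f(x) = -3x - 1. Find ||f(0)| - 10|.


f(0) = -1
|-1| = 1
|1 - 10| = 9

9


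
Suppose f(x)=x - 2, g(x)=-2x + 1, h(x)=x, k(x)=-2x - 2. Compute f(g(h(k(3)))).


k(3) = -8
h(-8) = -8
g(-8) = 17
f(17) = 15

15


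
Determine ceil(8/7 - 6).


8/7 = 1.1429
1.1429 - 6 = -4.8571
ceil(-4.8571) = -4

-4


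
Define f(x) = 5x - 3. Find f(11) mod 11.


8


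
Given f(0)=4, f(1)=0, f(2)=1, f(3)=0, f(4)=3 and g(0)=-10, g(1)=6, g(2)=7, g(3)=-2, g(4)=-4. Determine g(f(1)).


-10


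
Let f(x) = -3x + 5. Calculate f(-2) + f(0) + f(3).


f(-2) = 11
f(0) = 5
f(3) = -4
Sum = 12

12


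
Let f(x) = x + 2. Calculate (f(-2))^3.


f(-2) = 0
(0)^3 = 0

0


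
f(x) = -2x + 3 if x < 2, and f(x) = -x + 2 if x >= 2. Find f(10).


10 satisfies x >= 2
f(10) = -8

-8


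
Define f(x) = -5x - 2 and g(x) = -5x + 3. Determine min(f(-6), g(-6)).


f(-6) = 28
g(-6) = 33
min = 28

28


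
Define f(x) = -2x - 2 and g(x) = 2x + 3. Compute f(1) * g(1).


f(1) = -4
g(1) = 5
Product = -20

-20


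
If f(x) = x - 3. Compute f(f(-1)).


f(-1) = -4
f(-4) = -7

-7


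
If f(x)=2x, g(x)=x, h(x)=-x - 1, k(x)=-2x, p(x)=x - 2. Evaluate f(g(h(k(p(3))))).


p(3) = 1
k(1) = -2
h(-2) = 1
g(1) = 1
f(1) = 2

2


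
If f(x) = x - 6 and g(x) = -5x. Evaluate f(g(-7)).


29


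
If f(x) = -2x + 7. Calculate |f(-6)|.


19


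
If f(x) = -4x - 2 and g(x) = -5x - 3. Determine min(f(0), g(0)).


f(0) = -2
g(0) = -3
min = -3

-3


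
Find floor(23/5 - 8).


23/5 = 4.6
4.6 - 8 = -3.4
floor(-3.4) = -4

-4


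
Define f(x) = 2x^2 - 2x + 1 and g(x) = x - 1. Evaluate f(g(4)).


g(4) = 3
f(3) = 2*(3)^2 - 2*(3) + 1 = 13

13


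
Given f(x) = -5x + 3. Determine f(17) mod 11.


f(17) = -82
-82 mod 11 = 6

6


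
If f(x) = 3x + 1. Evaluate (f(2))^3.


f(2) = 7
(7)^3 = 343

343


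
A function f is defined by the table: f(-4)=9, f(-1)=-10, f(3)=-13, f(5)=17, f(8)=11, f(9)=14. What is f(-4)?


Reading from the table at x = -4

9


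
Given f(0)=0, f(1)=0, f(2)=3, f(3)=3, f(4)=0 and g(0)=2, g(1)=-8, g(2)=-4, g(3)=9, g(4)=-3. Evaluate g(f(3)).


f(3) = 3
g(3) = 9

9


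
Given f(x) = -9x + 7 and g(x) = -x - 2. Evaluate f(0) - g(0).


f(0) = 7
g(0) = -2
Difference = 9

9


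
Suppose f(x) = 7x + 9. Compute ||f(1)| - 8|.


f(1) = 16
|16| = 16
|16 - 8| = 8

8


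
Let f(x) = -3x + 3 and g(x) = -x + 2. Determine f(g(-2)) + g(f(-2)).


f(g(-2)) = -9
g(f(-2)) = -7
Sum = -16

-16


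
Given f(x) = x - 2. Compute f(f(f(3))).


f(3) = 1
f(1) = -1
f(-1) = -3

-3


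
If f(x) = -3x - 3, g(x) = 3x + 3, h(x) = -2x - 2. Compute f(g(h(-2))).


h(-2) = 2
g(2) = 9
f(9) = -30

-30


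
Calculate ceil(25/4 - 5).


25/4 = 6.25
6.25 - 5 = 1.25
ceil(1.25) = 2

2


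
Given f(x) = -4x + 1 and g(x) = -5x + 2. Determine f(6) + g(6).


f(6) = -23
g(6) = -28
Sum = -51

-51


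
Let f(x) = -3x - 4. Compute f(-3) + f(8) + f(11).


f(-3) = 5
f(8) = -28
f(11) = -37
Sum = -60

-60


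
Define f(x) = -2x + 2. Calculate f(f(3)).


f(3) = -4
f(-4) = 10

10


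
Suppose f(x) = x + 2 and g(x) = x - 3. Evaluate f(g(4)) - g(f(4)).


f(g(4)) = 3
g(f(4)) = 3
Difference = 0

0


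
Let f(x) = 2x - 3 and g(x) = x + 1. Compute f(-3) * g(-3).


f(-3) = -9
g(-3) = -2
Product = 18

18


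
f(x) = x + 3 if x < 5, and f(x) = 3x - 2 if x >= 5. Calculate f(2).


5


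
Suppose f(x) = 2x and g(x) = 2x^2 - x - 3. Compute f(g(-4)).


66


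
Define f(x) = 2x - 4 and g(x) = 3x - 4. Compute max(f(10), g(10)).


f(10) = 16
g(10) = 26
max = 26

26


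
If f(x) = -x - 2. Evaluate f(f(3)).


f(3) = -5
f(-5) = 3

3


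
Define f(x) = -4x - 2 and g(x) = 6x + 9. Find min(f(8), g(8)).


f(8) = -34
g(8) = 57
min = -34

-34


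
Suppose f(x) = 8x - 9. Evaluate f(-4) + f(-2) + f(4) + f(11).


36


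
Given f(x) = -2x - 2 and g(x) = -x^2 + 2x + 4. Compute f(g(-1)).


g(-1) = 1
f(1) = -4

-4


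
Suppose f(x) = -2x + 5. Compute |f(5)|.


f(5) = -5
|-5| = 5

5


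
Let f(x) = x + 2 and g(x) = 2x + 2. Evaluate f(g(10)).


g(10) = 22
f(22) = 24

24


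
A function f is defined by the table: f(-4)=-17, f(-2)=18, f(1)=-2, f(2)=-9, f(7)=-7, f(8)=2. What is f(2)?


Reading from the table at x = 2

-9


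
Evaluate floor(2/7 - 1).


-1


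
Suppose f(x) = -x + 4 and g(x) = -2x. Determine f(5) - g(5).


f(5) = -1
g(5) = -10
Difference = 9

9


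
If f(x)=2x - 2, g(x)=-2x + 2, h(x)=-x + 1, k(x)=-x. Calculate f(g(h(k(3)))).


k(3) = -3
h(-3) = 4
g(4) = -6
f(-6) = -14

-14


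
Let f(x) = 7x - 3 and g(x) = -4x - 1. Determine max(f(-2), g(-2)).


f(-2) = -17
g(-2) = 7
max = 7

7


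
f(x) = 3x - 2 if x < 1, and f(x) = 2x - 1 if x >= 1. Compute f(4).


4 satisfies x >= 1
f(4) = 7

7


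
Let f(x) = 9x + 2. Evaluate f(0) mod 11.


f(0) = 2
2 mod 11 = 2

2


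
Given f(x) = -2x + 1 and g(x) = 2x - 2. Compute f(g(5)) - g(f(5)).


f(g(5)) = -15
g(f(5)) = -20
Difference = 5

5


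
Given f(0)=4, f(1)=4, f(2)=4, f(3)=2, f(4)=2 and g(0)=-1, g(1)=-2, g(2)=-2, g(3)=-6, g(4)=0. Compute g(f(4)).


f(4) = 2
g(2) = -2

-2


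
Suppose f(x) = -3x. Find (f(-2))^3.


f(-2) = 6
(6)^3 = 216

216


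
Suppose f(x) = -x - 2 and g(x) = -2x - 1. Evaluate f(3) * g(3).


f(3) = -5
g(3) = -7
Product = 35

35


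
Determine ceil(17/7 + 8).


17/7 = 2.4286
2.4286 + 8 = 10.4286
ceil(10.4286) = 11

11


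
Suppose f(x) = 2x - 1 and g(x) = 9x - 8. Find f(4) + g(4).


f(4) = 7
g(4) = 28
Sum = 35

35


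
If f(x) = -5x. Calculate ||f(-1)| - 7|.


f(-1) = 5
|5| = 5
|5 - 7| = 2

2


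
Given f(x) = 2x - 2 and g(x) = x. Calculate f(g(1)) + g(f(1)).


f(g(1)) = 0
g(f(1)) = 0
Sum = 0

0


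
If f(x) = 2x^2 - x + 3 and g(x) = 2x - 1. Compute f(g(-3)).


g(-3) = -7
f(-7) = 2*(-7)^2 - 1*(-7) + 3 = 108

108


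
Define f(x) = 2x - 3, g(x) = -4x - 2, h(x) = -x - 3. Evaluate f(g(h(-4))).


h(-4) = 1
g(1) = -6
f(-6) = -15

-15


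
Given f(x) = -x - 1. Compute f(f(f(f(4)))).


4


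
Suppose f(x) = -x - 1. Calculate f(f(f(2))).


f(2) = -3
f(-3) = 2
f(2) = -3

-3


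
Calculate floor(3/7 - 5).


3/7 = 0.4286
0.4286 - 5 = -4.5714
floor(-4.5714) = -5

-5


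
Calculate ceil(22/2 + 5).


16


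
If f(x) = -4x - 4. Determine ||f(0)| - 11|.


f(0) = -4
|-4| = 4
|4 - 11| = 7

7


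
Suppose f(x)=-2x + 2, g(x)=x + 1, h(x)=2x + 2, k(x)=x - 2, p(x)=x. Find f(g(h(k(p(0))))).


4


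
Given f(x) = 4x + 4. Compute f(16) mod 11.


f(16) = 68
68 mod 11 = 2

2


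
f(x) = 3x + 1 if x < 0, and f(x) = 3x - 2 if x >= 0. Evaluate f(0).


-2


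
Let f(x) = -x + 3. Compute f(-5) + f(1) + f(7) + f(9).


f(-5) = 8
f(1) = 2
f(7) = -4
f(9) = -6
Sum = 0

0


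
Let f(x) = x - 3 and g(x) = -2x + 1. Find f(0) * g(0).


f(0) = -3
g(0) = 1
Product = -3

-3


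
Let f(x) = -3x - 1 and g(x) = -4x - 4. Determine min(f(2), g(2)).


f(2) = -7
g(2) = -12
min = -12

-12


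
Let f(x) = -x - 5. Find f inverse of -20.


Solve -x - 5 = -20
x = (-20 + 5) / (-1) = 15

15


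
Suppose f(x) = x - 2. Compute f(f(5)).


f(5) = 3
f(3) = 1

1


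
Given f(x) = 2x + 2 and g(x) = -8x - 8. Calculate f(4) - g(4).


f(4) = 10
g(4) = -40
Difference = 50

50


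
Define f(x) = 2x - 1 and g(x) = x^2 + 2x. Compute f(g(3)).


g(3) = 15
f(15) = 29

29


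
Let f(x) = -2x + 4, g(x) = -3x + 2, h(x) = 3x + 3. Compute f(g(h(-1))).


h(-1) = 0
g(0) = 2
f(2) = 0

0


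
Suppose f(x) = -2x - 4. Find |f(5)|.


f(5) = -14
|-14| = 14

14


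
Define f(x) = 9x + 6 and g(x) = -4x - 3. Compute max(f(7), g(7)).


f(7) = 69
g(7) = -31
max = 69

69


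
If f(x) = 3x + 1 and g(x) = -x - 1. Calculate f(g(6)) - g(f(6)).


f(g(6)) = -20
g(f(6)) = -20
Difference = 0

0


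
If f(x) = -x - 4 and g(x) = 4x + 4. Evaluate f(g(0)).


g(0) = 4
f(4) = -8

-8


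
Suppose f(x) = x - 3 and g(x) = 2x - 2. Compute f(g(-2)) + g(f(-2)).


f(g(-2)) = -9
g(f(-2)) = -12
Sum = -21

-21


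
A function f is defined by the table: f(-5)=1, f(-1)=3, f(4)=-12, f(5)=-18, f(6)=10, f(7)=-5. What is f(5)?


Reading from the table at x = 5

-18


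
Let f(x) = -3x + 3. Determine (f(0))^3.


f(0) = 3
(3)^3 = 27

27


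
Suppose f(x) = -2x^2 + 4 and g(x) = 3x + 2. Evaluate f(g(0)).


-4


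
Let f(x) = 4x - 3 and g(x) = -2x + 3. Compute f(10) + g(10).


20


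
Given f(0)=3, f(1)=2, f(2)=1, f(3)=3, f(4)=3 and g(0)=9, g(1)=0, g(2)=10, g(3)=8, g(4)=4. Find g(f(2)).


f(2) = 1
g(1) = 0

0


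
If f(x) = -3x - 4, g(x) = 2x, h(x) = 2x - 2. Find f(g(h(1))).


-4


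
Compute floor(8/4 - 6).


8/4 = 2
2 - 6 = -4
floor(-4) = -4

-4


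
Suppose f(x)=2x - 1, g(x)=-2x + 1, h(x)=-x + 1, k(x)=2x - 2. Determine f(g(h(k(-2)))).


k(-2) = -6
h(-6) = 7
g(7) = -13
f(-13) = -27

-27


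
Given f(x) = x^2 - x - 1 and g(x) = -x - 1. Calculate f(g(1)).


g(1) = -2
f(-2) = 1*(-2)^2 - 1*(-2) - 1 = 5

5


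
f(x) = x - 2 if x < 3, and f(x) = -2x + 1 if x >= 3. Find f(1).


1 satisfies x < 3
f(1) = -1

-1


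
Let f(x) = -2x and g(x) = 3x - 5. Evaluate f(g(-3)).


g(-3) = -14
f(-14) = 28

28


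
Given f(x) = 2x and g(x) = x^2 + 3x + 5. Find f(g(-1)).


g(-1) = 3
f(3) = 6

6


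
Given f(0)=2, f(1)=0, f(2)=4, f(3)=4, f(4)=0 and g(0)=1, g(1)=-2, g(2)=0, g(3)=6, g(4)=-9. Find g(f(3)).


f(3) = 4
g(4) = -9

-9


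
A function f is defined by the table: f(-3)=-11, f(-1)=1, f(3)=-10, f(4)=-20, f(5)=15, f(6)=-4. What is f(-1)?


Reading from the table at x = -1

1


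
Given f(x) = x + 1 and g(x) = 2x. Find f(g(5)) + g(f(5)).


f(g(5)) = 11
g(f(5)) = 12
Sum = 23

23


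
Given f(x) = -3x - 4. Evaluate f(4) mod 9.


f(4) = -16
-16 mod 9 = 2

2


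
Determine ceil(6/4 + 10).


12


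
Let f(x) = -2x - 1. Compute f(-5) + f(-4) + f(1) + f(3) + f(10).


-15


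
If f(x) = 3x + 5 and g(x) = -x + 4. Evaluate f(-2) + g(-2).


f(-2) = -1
g(-2) = 6
Sum = 5

5


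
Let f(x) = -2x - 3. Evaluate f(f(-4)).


f(-4) = 5
f(5) = -13

-13


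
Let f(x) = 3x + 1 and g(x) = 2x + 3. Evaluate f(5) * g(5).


f(5) = 16
g(5) = 13
Product = 208

208


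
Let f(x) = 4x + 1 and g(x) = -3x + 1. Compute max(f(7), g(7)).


f(7) = 29
g(7) = -20
max = 29

29


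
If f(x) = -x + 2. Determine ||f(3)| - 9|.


f(3) = -1
|-1| = 1
|1 - 9| = 8

8


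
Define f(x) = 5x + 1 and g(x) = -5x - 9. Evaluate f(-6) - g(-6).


f(-6) = -29
g(-6) = 21
Difference = -50

-50


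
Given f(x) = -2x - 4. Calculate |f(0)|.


f(0) = -4
|-4| = 4

4


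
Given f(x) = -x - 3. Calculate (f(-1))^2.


f(-1) = -2
(-2)^2 = 4

4


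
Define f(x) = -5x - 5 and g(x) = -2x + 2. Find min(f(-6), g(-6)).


f(-6) = 25
g(-6) = 14
min = 14

14


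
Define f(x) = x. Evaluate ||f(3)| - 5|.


f(3) = 3
|3| = 3
|3 - 5| = 2

2


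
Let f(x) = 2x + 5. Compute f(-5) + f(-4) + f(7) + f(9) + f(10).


f(-5) = -5
f(-4) = -3
f(7) = 19
f(9) = 23
f(10) = 25
Sum = 59

59


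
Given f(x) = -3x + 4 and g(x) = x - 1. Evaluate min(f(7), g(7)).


f(7) = -17
g(7) = 6
min = -17

-17


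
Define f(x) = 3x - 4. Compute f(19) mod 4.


1


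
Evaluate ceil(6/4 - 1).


6/4 = 1.5
1.5 - 1 = 0.5
ceil(0.5) = 1

1


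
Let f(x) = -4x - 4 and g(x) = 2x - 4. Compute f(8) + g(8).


-24


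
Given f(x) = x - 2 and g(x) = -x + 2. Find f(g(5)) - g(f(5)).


f(g(5)) = -5
g(f(5)) = -1
Difference = -4

-4


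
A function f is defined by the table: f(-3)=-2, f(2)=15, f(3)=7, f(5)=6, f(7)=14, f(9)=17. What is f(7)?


14


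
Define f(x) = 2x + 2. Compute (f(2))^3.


f(2) = 6
(6)^3 = 216

216


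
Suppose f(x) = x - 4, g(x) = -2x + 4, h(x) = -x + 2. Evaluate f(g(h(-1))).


h(-1) = 3
g(3) = -2
f(-2) = -6

-6


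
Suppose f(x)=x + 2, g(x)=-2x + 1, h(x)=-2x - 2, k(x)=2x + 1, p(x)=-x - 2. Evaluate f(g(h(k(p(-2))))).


p(-2) = 0
k(0) = 1
h(1) = -4
g(-4) = 9
f(9) = 11

11


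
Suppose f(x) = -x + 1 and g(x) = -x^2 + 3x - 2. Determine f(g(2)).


g(2) = 0
f(0) = 1

1


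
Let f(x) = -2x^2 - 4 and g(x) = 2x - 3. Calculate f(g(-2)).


g(-2) = -7
f(-7) = (-2)*(-7)^2 - 4 = -102

-102


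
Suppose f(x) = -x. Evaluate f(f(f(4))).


f(4) = -4
f(-4) = 4
f(4) = -4

-4


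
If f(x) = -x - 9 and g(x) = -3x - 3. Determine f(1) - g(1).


-4


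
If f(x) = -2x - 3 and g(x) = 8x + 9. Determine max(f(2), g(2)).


f(2) = -7
g(2) = 25
max = 25

25


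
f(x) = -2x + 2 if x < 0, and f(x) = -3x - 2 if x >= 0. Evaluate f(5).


-17


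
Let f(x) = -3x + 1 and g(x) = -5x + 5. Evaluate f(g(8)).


g(8) = -35
f(-35) = 106

106


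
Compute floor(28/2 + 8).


28/2 = 14
14 + 8 = 22
floor(22) = 22

22


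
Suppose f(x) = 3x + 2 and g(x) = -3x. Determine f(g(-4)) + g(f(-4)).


f(g(-4)) = 38
g(f(-4)) = 30
Sum = 68

68


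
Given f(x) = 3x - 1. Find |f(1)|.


f(1) = 2
|2| = 2

2


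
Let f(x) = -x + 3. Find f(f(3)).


f(3) = 0
f(0) = 3

3


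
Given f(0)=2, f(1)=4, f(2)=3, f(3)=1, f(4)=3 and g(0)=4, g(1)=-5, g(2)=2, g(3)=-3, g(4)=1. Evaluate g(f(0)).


f(0) = 2
g(2) = 2

2


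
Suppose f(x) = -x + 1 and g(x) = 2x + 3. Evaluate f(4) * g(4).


f(4) = -3
g(4) = 11
Product = -33

-33


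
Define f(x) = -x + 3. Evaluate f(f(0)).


0


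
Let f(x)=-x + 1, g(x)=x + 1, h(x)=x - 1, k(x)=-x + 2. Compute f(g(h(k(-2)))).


k(-2) = 4
h(4) = 3
g(3) = 4
f(4) = -3

-3


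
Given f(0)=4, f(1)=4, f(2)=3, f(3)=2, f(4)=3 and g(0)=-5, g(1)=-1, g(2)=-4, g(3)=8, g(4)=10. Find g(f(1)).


10


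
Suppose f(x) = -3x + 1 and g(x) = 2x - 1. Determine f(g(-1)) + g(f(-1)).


f(g(-1)) = 10
g(f(-1)) = 7
Sum = 17

17


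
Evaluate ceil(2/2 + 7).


2/2 = 1
1 + 7 = 8
ceil(8) = 8

8


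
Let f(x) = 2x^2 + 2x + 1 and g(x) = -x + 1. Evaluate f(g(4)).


13


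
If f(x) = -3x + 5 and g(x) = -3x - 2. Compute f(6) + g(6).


f(6) = -13
g(6) = -20
Sum = -33

-33


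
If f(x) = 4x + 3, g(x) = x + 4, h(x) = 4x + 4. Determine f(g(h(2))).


h(2) = 12
g(12) = 16
f(16) = 67

67


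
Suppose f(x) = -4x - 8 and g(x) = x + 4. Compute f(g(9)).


g(9) = 13
f(13) = -60

-60


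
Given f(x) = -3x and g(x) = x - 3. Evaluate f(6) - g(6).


f(6) = -18
g(6) = 3
Difference = -21

-21


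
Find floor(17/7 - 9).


-7


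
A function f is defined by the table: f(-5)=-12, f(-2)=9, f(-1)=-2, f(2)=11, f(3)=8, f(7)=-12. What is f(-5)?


-12


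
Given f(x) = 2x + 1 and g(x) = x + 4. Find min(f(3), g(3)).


f(3) = 7
g(3) = 7
min = 7

7


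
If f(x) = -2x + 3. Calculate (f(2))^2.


f(2) = -1
(-1)^2 = 1

1


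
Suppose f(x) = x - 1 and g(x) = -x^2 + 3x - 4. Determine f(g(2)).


g(2) = -2
f(-2) = -3

-3


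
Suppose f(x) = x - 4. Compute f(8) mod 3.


f(8) = 4
4 mod 3 = 1

1


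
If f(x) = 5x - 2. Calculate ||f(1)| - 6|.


f(1) = 3
|3| = 3
|3 - 6| = 3

3


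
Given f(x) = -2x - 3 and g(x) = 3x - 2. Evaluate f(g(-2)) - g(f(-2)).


f(g(-2)) = 13
g(f(-2)) = 1
Difference = 12

12


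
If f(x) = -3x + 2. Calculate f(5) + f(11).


f(5) = -13
f(11) = -31
Sum = -44

-44


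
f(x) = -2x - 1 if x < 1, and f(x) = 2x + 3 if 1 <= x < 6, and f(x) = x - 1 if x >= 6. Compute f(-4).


-4 satisfies x < 1
f(-4) = 7

7


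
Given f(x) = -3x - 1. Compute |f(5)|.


f(5) = -16
|-16| = 16

16


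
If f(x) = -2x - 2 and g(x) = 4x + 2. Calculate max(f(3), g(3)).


f(3) = -8
g(3) = 14
max = 14

14


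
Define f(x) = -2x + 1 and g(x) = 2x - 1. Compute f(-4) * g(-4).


f(-4) = 9
g(-4) = -9
Product = -81

-81


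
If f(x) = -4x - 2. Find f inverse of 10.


-3


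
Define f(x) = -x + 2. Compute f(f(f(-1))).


f(-1) = 3
f(3) = -1
f(-1) = 3

3


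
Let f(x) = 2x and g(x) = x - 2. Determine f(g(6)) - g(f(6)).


-2


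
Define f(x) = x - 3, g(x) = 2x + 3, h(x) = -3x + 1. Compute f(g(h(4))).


h(4) = -11
g(-11) = -19
f(-19) = -22

-22


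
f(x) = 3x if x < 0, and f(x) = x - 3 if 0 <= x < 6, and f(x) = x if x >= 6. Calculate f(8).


8 satisfies x >= 6
f(8) = 8

8


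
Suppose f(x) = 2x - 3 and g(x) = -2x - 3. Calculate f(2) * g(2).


f(2) = 1
g(2) = -7
Product = -7

-7


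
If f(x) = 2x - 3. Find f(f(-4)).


f(-4) = -11
f(-11) = -25

-25


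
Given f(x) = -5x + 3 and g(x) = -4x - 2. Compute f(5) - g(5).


f(5) = -22
g(5) = -22
Difference = 0

0


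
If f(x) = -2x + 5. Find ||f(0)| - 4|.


f(0) = 5
|5| = 5
|5 - 4| = 1

1


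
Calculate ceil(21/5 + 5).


21/5 = 4.2
4.2 + 5 = 9.2
ceil(9.2) = 10

10


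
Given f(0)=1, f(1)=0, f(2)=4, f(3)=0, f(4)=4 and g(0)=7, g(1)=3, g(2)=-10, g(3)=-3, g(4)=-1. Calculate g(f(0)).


f(0) = 1
g(1) = 3

3


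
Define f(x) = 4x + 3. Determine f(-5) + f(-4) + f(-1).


f(-5) = -17
f(-4) = -13
f(-1) = -1
Sum = -31

-31


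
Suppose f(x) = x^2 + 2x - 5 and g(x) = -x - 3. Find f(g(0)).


g(0) = -3
f(-3) = 1*(-3)^2 + 2*(-3) - 5 = -2

-2


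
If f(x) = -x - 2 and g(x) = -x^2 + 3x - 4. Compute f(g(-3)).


g(-3) = -22
f(-22) = 20

20


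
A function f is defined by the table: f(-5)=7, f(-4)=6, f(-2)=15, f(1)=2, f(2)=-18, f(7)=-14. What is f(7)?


Reading from the table at x = 7

-14


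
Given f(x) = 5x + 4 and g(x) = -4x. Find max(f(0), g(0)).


f(0) = 4
g(0) = 0
max = 4

4


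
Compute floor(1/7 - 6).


-6


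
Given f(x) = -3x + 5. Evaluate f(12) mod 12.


f(12) = -31
-31 mod 12 = 5

5


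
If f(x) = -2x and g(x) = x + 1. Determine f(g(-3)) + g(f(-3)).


f(g(-3)) = 4
g(f(-3)) = 7
Sum = 11

11


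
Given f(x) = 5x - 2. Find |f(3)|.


f(3) = 13
|13| = 13

13


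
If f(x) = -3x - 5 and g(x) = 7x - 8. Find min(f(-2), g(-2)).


f(-2) = 1
g(-2) = -22
min = -22

-22


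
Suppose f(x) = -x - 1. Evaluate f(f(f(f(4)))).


4


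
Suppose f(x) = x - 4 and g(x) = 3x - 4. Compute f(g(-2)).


g(-2) = -10
f(-10) = -14

-14


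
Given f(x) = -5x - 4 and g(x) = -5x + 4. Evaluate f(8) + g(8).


f(8) = -44
g(8) = -36
Sum = -80

-80


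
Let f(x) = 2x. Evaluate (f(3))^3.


f(3) = 6
(6)^3 = 216

216


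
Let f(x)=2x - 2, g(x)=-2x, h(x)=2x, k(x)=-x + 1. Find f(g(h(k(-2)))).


k(-2) = 3
h(3) = 6
g(6) = -12
f(-12) = -26

-26


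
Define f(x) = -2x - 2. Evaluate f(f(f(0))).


f(0) = -2
f(-2) = 2
f(2) = -6

-6


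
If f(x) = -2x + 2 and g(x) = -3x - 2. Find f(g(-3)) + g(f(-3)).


f(g(-3)) = -12
g(f(-3)) = -26
Sum = -38

-38


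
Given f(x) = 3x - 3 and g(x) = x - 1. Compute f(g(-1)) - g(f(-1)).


f(g(-1)) = -9
g(f(-1)) = -7
Difference = -2

-2


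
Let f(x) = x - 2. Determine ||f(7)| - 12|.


7


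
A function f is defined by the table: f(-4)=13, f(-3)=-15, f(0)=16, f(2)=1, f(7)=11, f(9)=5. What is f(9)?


5


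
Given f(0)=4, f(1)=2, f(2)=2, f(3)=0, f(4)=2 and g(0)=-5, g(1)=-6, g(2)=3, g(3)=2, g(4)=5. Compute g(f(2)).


f(2) = 2
g(2) = 3

3


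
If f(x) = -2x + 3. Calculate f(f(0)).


f(0) = 3
f(3) = -3

-3


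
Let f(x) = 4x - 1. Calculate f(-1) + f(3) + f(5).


25


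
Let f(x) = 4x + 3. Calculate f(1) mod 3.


f(1) = 7
7 mod 3 = 1

1


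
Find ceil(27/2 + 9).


23


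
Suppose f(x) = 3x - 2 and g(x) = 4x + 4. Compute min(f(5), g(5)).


f(5) = 13
g(5) = 24
min = 13

13


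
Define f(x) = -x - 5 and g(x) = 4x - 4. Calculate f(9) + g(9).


f(9) = -14
g(9) = 32
Sum = 18

18


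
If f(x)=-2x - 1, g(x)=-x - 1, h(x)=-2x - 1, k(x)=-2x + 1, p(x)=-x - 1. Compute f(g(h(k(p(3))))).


-37


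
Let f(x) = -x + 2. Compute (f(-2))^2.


f(-2) = 4
(4)^2 = 16

16


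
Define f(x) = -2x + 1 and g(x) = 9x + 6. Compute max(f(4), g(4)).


f(4) = -7
g(4) = 42
max = 42

42


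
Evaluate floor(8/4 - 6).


8/4 = 2
2 - 6 = -4
floor(-4) = -4

-4


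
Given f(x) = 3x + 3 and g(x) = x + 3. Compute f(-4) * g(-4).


f(-4) = -9
g(-4) = -1
Product = 9

9


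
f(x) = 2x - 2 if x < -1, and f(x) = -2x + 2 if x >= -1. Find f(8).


-14


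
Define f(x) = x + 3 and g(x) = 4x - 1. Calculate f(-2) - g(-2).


f(-2) = 1
g(-2) = -9
Difference = 10

10


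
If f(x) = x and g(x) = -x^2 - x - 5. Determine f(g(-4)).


g(-4) = -17
f(-17) = -17

-17


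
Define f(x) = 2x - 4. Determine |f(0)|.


f(0) = -4
|-4| = 4

4


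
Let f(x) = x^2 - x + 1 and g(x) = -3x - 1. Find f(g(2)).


g(2) = -7
f(-7) = 1*(-7)^2 - 1*(-7) + 1 = 57

57


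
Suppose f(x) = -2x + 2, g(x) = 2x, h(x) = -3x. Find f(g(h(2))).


h(2) = -6
g(-6) = -12
f(-12) = 26

26


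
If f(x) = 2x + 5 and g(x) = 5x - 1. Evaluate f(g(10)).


g(10) = 49
f(49) = 103

103


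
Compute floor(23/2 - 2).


23/2 = 11.5
11.5 - 2 = 9.5
floor(9.5) = 9

9


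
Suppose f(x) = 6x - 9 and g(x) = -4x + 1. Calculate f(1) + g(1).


f(1) = -3
g(1) = -3
Sum = -6

-6


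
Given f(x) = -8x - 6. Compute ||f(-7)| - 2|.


f(-7) = 50
|50| = 50
|50 - 2| = 48

48


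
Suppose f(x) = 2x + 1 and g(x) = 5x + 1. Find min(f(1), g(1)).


3


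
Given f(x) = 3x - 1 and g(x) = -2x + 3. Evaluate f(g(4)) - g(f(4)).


f(g(4)) = -16
g(f(4)) = -19
Difference = 3

3


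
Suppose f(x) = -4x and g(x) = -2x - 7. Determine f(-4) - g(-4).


f(-4) = 16
g(-4) = 1
Difference = 15

15


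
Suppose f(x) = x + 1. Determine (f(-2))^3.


f(-2) = -1
(-1)^3 = -1

-1


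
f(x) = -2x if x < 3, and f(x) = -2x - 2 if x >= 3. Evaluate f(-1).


-1 satisfies x < 3
f(-1) = 2

2


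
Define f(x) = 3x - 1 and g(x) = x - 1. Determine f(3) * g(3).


16


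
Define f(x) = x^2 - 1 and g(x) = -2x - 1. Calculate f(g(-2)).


g(-2) = 3
f(3) = 1*(3)^2 - 1 = 8

8


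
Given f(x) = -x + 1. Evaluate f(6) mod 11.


f(6) = -5
-5 mod 11 = 6

6


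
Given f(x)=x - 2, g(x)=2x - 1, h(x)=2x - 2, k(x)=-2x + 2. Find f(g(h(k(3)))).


k(3) = -4
h(-4) = -10
g(-10) = -21
f(-21) = -23

-23


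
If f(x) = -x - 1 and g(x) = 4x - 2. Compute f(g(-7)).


g(-7) = -30
f(-30) = 29

29


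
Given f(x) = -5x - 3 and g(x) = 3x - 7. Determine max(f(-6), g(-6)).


f(-6) = 27
g(-6) = -25
max = 27

27


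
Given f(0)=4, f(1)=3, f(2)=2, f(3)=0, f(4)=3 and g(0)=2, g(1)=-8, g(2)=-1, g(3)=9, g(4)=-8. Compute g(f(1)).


f(1) = 3
g(3) = 9

9


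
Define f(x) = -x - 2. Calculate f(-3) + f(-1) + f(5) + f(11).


f(-3) = 1
f(-1) = -1
f(5) = -7
f(11) = -13
Sum = -20

-20


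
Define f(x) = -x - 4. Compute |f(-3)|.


f(-3) = -1
|-1| = 1

1


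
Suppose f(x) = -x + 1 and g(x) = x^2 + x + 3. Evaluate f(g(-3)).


g(-3) = 9
f(9) = -8

-8


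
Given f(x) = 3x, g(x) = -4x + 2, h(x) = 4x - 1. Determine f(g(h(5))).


h(5) = 19
g(19) = -74
f(-74) = -222

-222


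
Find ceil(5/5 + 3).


5/5 = 1
1 + 3 = 4
ceil(4) = 4

4


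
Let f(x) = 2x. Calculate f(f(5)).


f(5) = 10
f(10) = 20

20


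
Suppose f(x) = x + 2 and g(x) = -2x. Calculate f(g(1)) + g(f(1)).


f(g(1)) = 0
g(f(1)) = -6
Sum = -6

-6


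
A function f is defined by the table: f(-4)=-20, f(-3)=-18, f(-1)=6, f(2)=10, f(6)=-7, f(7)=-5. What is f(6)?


Reading from the table at x = 6

-7


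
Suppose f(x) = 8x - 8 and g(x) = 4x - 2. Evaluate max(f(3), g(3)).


f(3) = 16
g(3) = 10
max = 16

16


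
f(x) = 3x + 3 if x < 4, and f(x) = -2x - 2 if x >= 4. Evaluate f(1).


1 satisfies x < 4
f(1) = 6

6


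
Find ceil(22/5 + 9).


14


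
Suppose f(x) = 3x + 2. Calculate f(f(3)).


f(3) = 11
f(11) = 35

35


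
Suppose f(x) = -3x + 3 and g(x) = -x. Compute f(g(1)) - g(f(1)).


f(g(1)) = 6
g(f(1)) = 0
Difference = 6

6


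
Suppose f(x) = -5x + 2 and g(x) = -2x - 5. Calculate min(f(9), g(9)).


-43


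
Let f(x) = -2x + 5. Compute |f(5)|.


f(5) = -5
|-5| = 5

5


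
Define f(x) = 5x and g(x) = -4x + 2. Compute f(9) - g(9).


f(9) = 45
g(9) = -34
Difference = 79

79


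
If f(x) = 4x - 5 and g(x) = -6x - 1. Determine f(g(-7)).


g(-7) = 41
f(41) = 159

159


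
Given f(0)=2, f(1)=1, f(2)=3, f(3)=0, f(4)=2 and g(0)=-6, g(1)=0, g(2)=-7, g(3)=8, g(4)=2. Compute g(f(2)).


f(2) = 3
g(3) = 8

8


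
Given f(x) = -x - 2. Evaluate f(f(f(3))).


-5


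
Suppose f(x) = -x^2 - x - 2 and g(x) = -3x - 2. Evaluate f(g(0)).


g(0) = -2
f(-2) = (-1)*(-2)^2 - 1*(-2) - 2 = -4

-4
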